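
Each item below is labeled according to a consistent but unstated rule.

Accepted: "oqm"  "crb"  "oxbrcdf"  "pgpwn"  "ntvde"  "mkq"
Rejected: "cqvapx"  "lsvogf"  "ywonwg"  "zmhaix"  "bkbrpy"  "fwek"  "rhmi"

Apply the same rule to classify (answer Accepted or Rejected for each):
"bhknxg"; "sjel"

Rejected, Rejected

The pattern is that an item is 'Accepted' exactly when: odd length.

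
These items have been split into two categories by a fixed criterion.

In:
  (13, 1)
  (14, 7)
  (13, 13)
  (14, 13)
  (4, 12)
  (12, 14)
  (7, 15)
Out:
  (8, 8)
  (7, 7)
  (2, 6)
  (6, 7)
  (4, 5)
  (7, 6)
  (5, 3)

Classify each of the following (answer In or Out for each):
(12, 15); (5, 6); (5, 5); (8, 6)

Rule: max ≥ 12. This holds for each 'In' example and fails for each 'Out' one.
(12, 15): max 15, checks out → In. (5, 6): max 6, does not satisfy this → Out. (5, 5): max 5, does not satisfy this → Out. (8, 6): max 8, does not satisfy this → Out.

In, Out, Out, Out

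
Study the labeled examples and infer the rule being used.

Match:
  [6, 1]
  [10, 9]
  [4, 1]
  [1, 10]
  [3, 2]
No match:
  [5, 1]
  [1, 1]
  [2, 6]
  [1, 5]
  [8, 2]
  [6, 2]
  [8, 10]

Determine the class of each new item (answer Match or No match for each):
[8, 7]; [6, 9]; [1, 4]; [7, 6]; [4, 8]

Match, Match, Match, Match, No match

The rule appears to be: sum is odd.
[8, 7] — 8+7 = 15, hence Match.
[6, 9] — 6+9 = 15, hence Match.
[1, 4] — 1+4 = 5, hence Match.
[7, 6] — 7+6 = 13, hence Match.
[4, 8] — 4+8 = 12, hence No match.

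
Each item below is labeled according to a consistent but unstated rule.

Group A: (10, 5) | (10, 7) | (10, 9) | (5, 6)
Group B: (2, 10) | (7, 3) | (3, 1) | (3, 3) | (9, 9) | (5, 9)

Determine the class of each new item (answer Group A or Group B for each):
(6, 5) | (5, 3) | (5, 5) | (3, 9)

The rule appears to be: sum is odd.
Group A: (6, 5), since 6+5 = 11.
Group B: (5, 3), since 5+3 = 8.
Group B: (5, 5), since 5+5 = 10.
Group B: (3, 9), since 3+9 = 12.

Group A, Group B, Group B, Group B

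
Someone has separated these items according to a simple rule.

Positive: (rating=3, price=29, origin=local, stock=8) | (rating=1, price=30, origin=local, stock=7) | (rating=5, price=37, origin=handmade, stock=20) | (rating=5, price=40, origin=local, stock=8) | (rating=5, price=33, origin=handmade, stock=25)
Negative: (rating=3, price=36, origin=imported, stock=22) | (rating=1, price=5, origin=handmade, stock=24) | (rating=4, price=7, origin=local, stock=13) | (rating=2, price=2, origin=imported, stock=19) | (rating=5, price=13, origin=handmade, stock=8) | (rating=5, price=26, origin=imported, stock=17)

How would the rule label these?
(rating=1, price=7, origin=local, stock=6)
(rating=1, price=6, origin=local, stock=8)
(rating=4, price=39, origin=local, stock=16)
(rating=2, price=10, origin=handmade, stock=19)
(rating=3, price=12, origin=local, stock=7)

The common property of the 'Positive' items is: price ≥ 29 AND price ≠ 36. No 'Negative' item has it.

Negative, Negative, Positive, Negative, Negative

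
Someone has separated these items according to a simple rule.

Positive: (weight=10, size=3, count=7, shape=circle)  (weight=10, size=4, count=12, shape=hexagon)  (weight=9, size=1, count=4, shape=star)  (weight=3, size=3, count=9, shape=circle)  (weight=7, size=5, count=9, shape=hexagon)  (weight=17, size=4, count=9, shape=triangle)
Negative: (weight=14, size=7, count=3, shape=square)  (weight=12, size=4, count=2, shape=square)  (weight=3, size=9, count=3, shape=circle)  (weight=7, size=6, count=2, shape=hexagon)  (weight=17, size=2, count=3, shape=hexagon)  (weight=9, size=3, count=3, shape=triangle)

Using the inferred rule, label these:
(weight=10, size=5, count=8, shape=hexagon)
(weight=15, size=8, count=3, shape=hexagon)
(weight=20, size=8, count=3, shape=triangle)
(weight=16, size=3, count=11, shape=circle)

Positive, Negative, Negative, Positive

The common property of the 'Positive' items is: count ≥ 4. No 'Negative' item has it.
(weight=10, size=5, count=8, shape=hexagon) — count = 8, hence Positive.
(weight=15, size=8, count=3, shape=hexagon) — count = 3, hence Negative.
(weight=20, size=8, count=3, shape=triangle) — count = 3, hence Negative.
(weight=16, size=3, count=11, shape=circle) — count = 11, hence Positive.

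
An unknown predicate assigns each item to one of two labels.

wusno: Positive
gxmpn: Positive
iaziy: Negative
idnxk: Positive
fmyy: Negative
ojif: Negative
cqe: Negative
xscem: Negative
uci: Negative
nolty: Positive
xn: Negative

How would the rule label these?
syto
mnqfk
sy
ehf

Negative, Positive, Negative, Negative

'Positive' ⟺ odd length AND contains 'n'.
syto — length 4, no 'n', hence Negative.
mnqfk — length 5, has 'n', hence Positive.
sy — length 2, no 'n', hence Negative.
ehf — length 3, no 'n', hence Negative.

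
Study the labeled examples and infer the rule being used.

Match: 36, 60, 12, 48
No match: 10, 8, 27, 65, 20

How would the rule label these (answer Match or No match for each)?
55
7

No match, No match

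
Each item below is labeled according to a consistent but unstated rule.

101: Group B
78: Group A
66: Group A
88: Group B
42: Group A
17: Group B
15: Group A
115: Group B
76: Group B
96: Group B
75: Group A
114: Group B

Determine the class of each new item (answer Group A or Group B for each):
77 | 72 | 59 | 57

The classifier is using: multiple of 3 AND at most 78.
77 — 77 = 3·25 + 2, 77 ≤ 78, hence Group B. 72 — 72 = 3·24, 72 ≤ 78, hence Group A. 59 — 59 = 3·19 + 2, 59 ≤ 78, hence Group B. 57 — 57 = 3·19, 57 ≤ 78, hence Group A.

Group B, Group A, Group B, Group A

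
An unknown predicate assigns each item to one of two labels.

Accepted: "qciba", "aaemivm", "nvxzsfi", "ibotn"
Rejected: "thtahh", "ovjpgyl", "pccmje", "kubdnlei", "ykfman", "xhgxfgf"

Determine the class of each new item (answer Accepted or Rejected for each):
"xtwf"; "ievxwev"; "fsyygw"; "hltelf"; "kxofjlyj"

The common property of the 'Accepted' items is: odd length AND contains 'i'. No 'Rejected' item has it.
"xtwf": length 4, no 'i' — doesn't match, so Rejected. "ievxwev": length 7, has 'i' — satisfies this, so Accepted. "fsyygw": length 6, no 'i' — doesn't match, so Rejected. "hltelf": length 6, no 'i' — doesn't match, so Rejected. "kxofjlyj": length 8, no 'i' — doesn't match, so Rejected.

Rejected, Accepted, Rejected, Rejected, Rejected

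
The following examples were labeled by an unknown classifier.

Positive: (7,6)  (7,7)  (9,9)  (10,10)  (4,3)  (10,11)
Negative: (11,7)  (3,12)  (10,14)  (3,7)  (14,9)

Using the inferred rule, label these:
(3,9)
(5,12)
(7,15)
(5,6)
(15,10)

Negative, Negative, Negative, Positive, Negative

The distinguishing property — |first − second| ≤ 1 — holds for all the 'Positive' cases and none of the 'Negative' cases.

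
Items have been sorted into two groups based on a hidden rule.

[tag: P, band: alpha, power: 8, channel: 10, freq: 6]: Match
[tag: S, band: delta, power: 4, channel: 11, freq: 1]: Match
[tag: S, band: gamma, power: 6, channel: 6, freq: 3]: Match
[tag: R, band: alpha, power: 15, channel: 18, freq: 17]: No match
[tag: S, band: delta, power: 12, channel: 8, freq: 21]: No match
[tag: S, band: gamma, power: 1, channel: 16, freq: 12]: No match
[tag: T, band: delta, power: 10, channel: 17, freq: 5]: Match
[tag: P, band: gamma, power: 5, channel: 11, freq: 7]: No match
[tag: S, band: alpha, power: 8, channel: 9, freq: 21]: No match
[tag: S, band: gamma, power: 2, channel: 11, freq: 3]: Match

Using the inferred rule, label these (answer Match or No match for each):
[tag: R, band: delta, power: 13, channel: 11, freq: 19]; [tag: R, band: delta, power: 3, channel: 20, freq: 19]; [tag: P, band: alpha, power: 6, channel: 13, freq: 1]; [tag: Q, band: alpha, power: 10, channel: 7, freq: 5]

No match, No match, Match, Match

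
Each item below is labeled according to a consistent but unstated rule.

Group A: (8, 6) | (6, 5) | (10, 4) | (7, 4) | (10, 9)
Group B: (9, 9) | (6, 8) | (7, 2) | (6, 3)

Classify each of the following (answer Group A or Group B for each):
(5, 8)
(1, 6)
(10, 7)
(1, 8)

Group B, Group B, Group A, Group B

Every 'Group A' example satisfies: first > second AND sum ≥ 11. None of the 'Group B' examples do.
(5, 8): Group B (5 < 8, 5+8 = 13). (1, 6): Group B (1 < 6, 1+6 = 7). (10, 7): Group A (10 > 7, 10+7 = 17). (1, 8): Group B (1 < 8, 1+8 = 9).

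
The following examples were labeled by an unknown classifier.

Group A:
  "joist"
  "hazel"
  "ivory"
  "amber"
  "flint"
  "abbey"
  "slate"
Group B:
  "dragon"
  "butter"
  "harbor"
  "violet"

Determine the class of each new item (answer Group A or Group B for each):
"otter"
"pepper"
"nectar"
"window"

Group A, Group B, Group B, Group B

The rule appears to be: odd length.
"otter": length 5 — has this property, so Group A.
"pepper": length 6 — doesn't qualify, so Group B.
"nectar": length 6 — doesn't qualify, so Group B.
"window": length 6 — doesn't qualify, so Group B.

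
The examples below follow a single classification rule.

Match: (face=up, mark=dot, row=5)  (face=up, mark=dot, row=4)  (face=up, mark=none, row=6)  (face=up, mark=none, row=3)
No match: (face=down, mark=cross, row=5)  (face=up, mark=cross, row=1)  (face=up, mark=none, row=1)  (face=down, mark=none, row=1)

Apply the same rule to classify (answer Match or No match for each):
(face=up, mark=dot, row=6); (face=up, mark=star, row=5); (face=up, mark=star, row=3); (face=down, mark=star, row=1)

Match, Match, Match, No match

Rule: face is up AND row ≥ 3. This holds for each 'Match' example and fails for each 'No match' one.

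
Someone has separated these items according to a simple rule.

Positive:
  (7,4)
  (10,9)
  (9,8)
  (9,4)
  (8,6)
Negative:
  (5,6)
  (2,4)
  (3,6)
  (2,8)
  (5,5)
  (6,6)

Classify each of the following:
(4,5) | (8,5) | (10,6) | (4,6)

Negative, Positive, Positive, Negative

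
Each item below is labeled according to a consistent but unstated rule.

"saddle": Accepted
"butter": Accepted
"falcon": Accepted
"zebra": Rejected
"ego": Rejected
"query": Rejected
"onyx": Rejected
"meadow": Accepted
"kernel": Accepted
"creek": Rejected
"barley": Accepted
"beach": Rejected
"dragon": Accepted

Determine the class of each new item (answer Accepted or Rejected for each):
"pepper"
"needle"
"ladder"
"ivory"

The classifier is using: length 6.
"pepper": length 6 — checks out, so Accepted. "needle": length 6 — checks out, so Accepted. "ladder": length 6 — checks out, so Accepted. "ivory": length 5 — fails this test, so Rejected.

Accepted, Accepted, Accepted, Rejected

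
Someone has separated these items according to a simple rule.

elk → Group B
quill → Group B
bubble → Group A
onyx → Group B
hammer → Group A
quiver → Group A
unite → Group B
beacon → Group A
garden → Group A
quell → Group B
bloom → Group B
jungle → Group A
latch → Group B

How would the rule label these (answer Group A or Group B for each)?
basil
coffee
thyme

A rule that fits every label: length 6 — true of each 'Group A' example, false of each 'Group B' one.
basil: length 5 — does not satisfy this, so Group B. coffee: length 6 — meets the rule, so Group A. thyme: length 5 — does not satisfy this, so Group B.

Group B, Group A, Group B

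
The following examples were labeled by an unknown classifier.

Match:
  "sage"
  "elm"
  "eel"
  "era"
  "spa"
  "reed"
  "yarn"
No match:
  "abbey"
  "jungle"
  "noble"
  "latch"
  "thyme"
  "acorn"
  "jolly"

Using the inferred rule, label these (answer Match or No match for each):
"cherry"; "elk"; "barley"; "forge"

The classifier is using: length ≤ 4.
"cherry": No match (length 6). "elk": Match (length 3). "barley": No match (length 6). "forge": No match (length 5).

No match, Match, No match, No match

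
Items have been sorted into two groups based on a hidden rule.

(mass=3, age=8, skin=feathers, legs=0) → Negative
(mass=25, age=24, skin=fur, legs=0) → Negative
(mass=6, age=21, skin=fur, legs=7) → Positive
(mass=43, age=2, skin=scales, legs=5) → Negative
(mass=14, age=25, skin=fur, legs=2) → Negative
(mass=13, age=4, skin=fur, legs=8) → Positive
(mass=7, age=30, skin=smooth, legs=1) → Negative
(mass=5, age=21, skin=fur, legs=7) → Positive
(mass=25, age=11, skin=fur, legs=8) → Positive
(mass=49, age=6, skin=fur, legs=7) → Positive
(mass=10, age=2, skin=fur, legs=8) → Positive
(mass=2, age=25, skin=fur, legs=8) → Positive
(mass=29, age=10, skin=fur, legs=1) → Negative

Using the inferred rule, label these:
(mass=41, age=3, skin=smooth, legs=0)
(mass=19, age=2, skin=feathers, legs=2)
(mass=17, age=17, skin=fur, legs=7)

Negative, Negative, Positive

The common property of the 'Positive' items is: legs ≥ 7. No 'Negative' item has it.
(mass=41, age=3, skin=smooth, legs=0) — legs = 0, hence Negative.
(mass=19, age=2, skin=feathers, legs=2) — legs = 2, hence Negative.
(mass=17, age=17, skin=fur, legs=7) — legs = 7, hence Positive.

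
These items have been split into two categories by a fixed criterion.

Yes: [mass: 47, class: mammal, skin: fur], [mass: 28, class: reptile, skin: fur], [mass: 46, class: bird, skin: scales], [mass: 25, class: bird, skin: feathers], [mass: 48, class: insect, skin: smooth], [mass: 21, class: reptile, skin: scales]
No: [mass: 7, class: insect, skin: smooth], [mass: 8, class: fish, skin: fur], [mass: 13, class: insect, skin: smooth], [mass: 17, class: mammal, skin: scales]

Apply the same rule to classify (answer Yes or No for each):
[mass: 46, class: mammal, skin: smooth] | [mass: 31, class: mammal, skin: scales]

The rule appears to be: mass ≥ 21.

Yes, Yes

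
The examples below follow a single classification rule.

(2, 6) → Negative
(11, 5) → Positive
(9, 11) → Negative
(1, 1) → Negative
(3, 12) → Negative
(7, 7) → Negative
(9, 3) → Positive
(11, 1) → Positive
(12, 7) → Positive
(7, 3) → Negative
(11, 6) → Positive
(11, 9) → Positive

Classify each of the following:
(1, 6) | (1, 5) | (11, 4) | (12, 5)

The classifier is using: first > second AND sum ≥ 12.
(1, 6) — 1 < 6, 1+6 = 7, hence Negative.
(1, 5) — 1 < 5, 1+5 = 6, hence Negative.
(11, 4) — 11 > 4, 11+4 = 15, hence Positive.
(12, 5) — 12 > 5, 12+5 = 17, hence Positive.

Negative, Negative, Positive, Positive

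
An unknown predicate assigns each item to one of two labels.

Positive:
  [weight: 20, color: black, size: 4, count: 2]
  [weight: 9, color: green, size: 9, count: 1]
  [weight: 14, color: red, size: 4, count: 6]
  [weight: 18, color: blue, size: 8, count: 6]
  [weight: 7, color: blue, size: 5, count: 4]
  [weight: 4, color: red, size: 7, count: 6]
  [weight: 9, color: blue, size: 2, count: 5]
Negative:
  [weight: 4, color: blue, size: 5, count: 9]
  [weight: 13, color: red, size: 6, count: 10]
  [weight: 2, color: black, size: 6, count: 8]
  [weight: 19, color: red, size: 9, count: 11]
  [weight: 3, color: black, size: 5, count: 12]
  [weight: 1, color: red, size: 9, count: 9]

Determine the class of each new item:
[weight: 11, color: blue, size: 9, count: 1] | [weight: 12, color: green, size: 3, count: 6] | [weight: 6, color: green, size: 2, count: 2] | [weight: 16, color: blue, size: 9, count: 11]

Positive, Positive, Positive, Negative

All 'Positive' examples share one property — count ≤ 6 — and every 'Negative' example lacks it.
[weight: 11, color: blue, size: 9, count: 1] — count = 1, hence Positive. [weight: 12, color: green, size: 3, count: 6] — count = 6, hence Positive. [weight: 6, color: green, size: 2, count: 2] — count = 2, hence Positive. [weight: 16, color: blue, size: 9, count: 11] — count = 11, hence Negative.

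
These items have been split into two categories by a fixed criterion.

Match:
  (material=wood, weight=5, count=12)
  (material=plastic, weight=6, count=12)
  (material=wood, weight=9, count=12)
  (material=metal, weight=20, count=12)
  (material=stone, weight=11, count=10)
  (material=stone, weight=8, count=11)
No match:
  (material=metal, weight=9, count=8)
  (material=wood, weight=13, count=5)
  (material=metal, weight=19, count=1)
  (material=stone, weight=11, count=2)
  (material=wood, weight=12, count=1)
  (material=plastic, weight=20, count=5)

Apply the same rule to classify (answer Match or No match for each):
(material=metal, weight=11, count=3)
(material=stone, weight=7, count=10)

The common property of the 'Match' items is: count ≥ 10. No 'No match' item has it.
(material=metal, weight=11, count=3): count = 3, does not pass → No match. (material=stone, weight=7, count=10): count = 10, meets the rule → Match.

No match, Match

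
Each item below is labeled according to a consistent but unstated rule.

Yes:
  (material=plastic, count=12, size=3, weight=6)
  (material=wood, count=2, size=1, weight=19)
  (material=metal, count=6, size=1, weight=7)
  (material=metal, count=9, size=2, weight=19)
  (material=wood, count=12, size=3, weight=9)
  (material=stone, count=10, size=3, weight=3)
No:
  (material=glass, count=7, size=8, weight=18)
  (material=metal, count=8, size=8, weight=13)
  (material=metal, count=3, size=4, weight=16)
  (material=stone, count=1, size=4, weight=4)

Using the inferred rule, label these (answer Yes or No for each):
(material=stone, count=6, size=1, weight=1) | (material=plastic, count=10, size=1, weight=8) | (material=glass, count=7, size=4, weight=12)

The simplest hypothesis consistent with all the labels is: size ≤ 3.
Yes: (material=stone, count=6, size=1, weight=1), since size = 1.
Yes: (material=plastic, count=10, size=1, weight=8), since size = 1.
No: (material=glass, count=7, size=4, weight=12), since size = 4.

Yes, Yes, No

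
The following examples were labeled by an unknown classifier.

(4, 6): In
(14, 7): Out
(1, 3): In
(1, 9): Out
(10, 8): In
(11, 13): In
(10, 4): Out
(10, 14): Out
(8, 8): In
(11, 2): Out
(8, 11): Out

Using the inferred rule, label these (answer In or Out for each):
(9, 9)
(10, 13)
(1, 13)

In, Out, Out

The common property of the 'In' items is: |first − second| ≤ 2. No 'Out' item has it.
(9, 9): |9−9| = 0, checks out → In. (10, 13): |10−13| = 3, does not fit → Out. (1, 13): |1−13| = 12, does not fit → Out.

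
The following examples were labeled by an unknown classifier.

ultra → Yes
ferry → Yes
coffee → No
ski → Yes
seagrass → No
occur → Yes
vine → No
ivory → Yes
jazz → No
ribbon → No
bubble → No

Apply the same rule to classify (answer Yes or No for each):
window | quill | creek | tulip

Every 'Yes' example satisfies: odd length. None of the 'No' examples do.
No: window, since length 6.
Yes: quill, since length 5.
Yes: creek, since length 5.
Yes: tulip, since length 5.

No, Yes, Yes, Yes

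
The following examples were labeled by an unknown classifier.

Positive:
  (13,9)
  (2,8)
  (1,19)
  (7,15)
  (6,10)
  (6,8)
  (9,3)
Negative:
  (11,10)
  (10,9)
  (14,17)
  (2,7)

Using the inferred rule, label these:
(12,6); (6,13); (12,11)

Positive, Negative, Negative

Looking at the examples, the only property every 'Positive' case has and every 'Negative' case lacks is: sum is even.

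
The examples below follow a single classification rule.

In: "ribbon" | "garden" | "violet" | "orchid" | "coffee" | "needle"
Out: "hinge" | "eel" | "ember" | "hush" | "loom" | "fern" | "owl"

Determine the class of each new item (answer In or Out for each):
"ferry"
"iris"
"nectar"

Out, Out, In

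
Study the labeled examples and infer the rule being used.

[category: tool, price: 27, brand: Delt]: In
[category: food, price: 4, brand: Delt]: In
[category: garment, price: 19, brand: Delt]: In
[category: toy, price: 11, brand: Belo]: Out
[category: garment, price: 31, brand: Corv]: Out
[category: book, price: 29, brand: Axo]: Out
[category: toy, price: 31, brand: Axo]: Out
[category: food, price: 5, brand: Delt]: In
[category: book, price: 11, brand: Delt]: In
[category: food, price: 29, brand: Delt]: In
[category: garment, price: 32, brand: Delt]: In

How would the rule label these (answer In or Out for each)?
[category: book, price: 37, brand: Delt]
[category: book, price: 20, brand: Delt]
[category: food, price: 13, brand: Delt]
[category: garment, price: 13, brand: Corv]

In, In, In, Out

Comparing the two groups points to one rule — brand is Delt.
[category: book, price: 37, brand: Delt]: brand is Delt, fits → In. [category: book, price: 20, brand: Delt]: brand is Delt, fits → In. [category: food, price: 13, brand: Delt]: brand is Delt, fits → In. [category: garment, price: 13, brand: Corv]: brand is Corv, does not fit → Out.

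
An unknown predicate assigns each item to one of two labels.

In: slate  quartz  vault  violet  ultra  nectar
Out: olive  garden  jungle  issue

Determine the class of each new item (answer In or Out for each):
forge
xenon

Out, Out

A rule that fits every label: contains 't' — true of each 'In' example, false of each 'Out' one.
forge: Out (no 't'). xenon: Out (no 't').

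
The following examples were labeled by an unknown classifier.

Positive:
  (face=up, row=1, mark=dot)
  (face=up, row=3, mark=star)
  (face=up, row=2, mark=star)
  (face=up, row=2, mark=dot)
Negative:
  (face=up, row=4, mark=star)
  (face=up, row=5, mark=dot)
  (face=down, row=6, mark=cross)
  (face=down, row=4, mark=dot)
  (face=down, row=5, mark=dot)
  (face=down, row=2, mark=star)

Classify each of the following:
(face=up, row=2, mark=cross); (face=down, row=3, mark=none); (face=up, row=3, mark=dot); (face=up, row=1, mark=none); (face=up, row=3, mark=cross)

A rule that fits every label: face is up AND row ≤ 3 — true of each 'Positive' example, false of each 'Negative' one.
(face=up, row=2, mark=cross): face is up, row = 2 — passes, so Positive. (face=down, row=3, mark=none): face is down, row = 3 — doesn't qualify, so Negative. (face=up, row=3, mark=dot): face is up, row = 3 — passes, so Positive. (face=up, row=1, mark=none): face is up, row = 1 — passes, so Positive. (face=up, row=3, mark=cross): face is up, row = 3 — passes, so Positive.

Positive, Negative, Positive, Positive, Positive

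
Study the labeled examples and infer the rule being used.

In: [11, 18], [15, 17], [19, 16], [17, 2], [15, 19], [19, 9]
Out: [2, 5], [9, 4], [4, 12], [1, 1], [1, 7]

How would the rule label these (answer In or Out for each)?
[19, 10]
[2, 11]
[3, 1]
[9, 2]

In, Out, Out, Out

The common property of the 'In' items is: sum ≥ 19. No 'Out' item has it.
[19, 10]: 19+10 = 29 — passes, so In. [2, 11]: 2+11 = 13 — doesn't qualify, so Out. [3, 1]: 3+1 = 4 — doesn't qualify, so Out. [9, 2]: 9+2 = 11 — doesn't qualify, so Out.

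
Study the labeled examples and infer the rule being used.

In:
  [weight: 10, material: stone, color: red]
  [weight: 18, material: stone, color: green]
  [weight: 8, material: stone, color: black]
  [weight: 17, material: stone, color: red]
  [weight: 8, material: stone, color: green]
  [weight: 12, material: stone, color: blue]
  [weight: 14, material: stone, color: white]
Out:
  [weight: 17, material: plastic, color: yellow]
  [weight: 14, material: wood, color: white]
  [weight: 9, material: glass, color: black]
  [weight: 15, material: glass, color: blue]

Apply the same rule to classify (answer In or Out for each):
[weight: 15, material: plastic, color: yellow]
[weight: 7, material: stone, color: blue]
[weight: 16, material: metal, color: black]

One predicate separates the groups cleanly: material is stone.
[weight: 15, material: plastic, color: yellow] — material is plastic, hence Out. [weight: 7, material: stone, color: blue] — material is stone, hence In. [weight: 16, material: metal, color: black] — material is metal, hence Out.

Out, In, Out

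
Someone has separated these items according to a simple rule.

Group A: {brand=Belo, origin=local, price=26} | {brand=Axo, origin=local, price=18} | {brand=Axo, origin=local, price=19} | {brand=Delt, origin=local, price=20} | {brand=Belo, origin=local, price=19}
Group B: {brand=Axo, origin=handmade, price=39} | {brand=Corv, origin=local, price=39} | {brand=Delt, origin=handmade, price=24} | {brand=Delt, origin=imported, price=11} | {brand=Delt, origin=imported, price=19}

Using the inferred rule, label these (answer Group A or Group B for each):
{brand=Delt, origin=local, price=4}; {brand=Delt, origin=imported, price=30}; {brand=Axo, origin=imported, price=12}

Group A, Group B, Group B

The distinguishing property — origin is local AND price ≤ 26 — holds for all the 'Group A' cases and none of the 'Group B' cases.
Group A: {brand=Delt, origin=local, price=4}, since origin is local, price = 4. Group B: {brand=Delt, origin=imported, price=30}, since origin is imported, price = 30. Group B: {brand=Axo, origin=imported, price=12}, since origin is imported, price = 12.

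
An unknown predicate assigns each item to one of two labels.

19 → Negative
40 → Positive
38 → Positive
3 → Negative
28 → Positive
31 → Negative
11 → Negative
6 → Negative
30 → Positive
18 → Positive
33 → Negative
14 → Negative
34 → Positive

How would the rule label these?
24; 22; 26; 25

All 'Positive' examples share one property — even AND at least 18 — and every 'Negative' example lacks it.

Positive, Positive, Positive, Negative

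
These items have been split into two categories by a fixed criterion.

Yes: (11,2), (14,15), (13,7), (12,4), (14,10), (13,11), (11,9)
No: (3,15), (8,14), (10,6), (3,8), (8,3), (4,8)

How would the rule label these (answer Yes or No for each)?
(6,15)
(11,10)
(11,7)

Rule: first ≥ 11. This holds for each 'Yes' example and fails for each 'No' one.

No, Yes, Yes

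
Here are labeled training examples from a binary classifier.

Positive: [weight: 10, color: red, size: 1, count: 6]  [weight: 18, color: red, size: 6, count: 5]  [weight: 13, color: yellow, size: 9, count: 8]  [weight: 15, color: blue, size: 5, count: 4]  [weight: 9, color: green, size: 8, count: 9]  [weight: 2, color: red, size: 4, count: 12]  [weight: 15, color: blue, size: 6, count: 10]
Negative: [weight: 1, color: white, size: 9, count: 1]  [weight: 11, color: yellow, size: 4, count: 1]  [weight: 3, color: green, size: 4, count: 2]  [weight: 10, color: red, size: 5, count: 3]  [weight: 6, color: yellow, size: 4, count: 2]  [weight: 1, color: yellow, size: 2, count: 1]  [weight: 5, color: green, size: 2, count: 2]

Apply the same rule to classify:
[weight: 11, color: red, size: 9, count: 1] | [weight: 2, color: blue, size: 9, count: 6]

Negative, Positive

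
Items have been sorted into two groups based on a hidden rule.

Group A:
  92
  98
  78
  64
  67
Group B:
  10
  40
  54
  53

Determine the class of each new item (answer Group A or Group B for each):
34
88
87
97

Group B, Group A, Group A, Group A

The rule appears to be: at least 64.
Group B: 34, since 34 < 64. Group A: 88, since 88 ≥ 64. Group A: 87, since 87 ≥ 64. Group A: 97, since 97 ≥ 64.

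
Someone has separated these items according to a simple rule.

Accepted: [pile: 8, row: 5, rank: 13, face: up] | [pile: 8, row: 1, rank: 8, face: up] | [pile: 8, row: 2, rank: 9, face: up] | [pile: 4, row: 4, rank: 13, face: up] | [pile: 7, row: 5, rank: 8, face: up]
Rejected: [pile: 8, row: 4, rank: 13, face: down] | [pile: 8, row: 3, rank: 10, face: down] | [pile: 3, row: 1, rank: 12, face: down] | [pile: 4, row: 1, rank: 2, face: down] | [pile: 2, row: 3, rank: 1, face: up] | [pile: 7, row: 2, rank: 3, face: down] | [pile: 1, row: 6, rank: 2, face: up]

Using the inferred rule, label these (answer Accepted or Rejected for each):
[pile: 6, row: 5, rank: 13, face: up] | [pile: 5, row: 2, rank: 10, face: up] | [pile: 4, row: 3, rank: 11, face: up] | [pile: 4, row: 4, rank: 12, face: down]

Accepted, Accepted, Accepted, Rejected

The common property of the 'Accepted' items is: face is up AND pile ≥ 3. No 'Rejected' item has it.
Accepted: [pile: 6, row: 5, rank: 13, face: up], since face is up, pile = 6.
Accepted: [pile: 5, row: 2, rank: 10, face: up], since face is up, pile = 5.
Accepted: [pile: 4, row: 3, rank: 11, face: up], since face is up, pile = 4.
Rejected: [pile: 4, row: 4, rank: 12, face: down], since face is down, pile = 4.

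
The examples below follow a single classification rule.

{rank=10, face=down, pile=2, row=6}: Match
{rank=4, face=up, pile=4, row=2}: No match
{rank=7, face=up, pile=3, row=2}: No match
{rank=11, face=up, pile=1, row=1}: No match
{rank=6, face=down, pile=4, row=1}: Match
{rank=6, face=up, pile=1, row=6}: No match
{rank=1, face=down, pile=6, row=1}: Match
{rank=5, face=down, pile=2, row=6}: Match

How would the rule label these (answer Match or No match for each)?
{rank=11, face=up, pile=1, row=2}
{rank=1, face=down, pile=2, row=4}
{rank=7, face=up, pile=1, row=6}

No match, Match, No match

Rule: face is down. This holds for each 'Match' example and fails for each 'No match' one.
{rank=11, face=up, pile=1, row=2} → face is up → No match. {rank=1, face=down, pile=2, row=4} → face is down → Match. {rank=7, face=up, pile=1, row=6} → face is up → No match.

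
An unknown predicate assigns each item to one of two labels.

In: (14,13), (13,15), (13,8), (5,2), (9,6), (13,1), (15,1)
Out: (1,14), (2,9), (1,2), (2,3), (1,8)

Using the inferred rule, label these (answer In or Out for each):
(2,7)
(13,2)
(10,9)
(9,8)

Out, In, In, In

All 'In' examples share one property — first ≥ 3 — and every 'Out' example lacks it.
(2,7): Out (first 2).
(13,2): In (first 13).
(10,9): In (first 10).
(9,8): In (first 9).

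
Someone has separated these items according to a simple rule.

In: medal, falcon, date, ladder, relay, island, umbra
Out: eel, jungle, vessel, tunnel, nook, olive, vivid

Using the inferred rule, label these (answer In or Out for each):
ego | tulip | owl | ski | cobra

Rule: contains 'a'. This holds for each 'In' example and fails for each 'Out' one.
ego — no 'a', hence Out.
tulip — no 'a', hence Out.
owl — no 'a', hence Out.
ski — no 'a', hence Out.
cobra — has 'a', hence In.

Out, Out, Out, Out, In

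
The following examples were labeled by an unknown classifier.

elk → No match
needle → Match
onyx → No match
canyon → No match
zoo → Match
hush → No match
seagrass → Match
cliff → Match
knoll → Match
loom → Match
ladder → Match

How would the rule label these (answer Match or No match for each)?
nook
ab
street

Looking at the examples, the only property every 'Match' case has and every 'No match' case lacks is: has a double letter.
nook → 'oo' doubled → Match. ab → no doubled letter → No match. street → 'ee' doubled → Match.

Match, No match, Match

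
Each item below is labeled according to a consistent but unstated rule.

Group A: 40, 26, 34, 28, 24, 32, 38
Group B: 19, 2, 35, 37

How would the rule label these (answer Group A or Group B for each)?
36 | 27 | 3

Group A, Group B, Group B

'Group A' ⟺ even AND at least 19.
36: Group A (36 is even, 36 ≥ 19).
27: Group B (27 is odd, 27 ≥ 19).
3: Group B (3 is odd, 3 < 19).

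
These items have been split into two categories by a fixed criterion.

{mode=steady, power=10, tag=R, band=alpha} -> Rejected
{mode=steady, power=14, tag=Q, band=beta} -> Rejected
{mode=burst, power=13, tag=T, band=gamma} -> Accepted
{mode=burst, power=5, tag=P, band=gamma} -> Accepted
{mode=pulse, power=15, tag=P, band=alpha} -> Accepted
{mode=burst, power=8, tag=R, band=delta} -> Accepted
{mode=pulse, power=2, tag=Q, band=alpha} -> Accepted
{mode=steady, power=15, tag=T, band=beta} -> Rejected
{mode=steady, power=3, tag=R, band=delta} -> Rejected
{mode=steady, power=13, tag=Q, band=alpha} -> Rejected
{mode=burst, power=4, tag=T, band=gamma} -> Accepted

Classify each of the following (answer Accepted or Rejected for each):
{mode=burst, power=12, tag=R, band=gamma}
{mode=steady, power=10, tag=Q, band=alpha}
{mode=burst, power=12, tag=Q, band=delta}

Accepted, Rejected, Accepted

A rule that fits every label: mode is not steady — true of each 'Accepted' example, false of each 'Rejected' one.
{mode=burst, power=12, tag=R, band=gamma}: Accepted (mode is burst).
{mode=steady, power=10, tag=Q, band=alpha}: Rejected (mode is steady).
{mode=burst, power=12, tag=Q, band=delta}: Accepted (mode is burst).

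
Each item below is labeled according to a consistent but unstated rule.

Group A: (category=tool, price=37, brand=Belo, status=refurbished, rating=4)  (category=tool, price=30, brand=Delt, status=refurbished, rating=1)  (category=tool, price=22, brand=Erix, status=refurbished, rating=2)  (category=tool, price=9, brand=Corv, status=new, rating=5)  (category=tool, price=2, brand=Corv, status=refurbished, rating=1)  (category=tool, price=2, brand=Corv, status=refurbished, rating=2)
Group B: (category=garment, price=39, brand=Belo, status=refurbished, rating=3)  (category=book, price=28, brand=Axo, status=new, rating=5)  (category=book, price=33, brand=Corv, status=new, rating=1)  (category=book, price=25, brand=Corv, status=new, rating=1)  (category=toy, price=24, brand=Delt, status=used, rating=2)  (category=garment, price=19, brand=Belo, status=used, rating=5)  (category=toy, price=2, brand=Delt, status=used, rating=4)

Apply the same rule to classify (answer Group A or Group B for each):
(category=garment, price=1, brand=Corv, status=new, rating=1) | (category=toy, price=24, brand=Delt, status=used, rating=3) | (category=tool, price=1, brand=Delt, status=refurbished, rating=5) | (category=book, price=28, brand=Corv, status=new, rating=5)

Group B, Group B, Group A, Group B

The common property of the 'Group A' items is: category is tool. No 'Group B' item has it.
Group B: (category=garment, price=1, brand=Corv, status=new, rating=1), since category is garment. Group B: (category=toy, price=24, brand=Delt, status=used, rating=3), since category is toy. Group A: (category=tool, price=1, brand=Delt, status=refurbished, rating=5), since category is tool. Group B: (category=book, price=28, brand=Corv, status=new, rating=5), since category is book.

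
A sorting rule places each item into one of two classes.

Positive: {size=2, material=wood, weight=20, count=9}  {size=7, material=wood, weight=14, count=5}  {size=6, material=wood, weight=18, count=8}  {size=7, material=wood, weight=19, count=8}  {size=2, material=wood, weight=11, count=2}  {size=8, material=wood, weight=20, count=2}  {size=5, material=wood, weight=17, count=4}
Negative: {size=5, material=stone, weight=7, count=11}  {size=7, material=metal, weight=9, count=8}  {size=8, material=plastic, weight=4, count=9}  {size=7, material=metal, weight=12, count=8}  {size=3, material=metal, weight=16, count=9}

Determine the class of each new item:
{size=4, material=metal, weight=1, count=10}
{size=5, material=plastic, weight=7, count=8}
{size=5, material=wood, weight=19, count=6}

One predicate separates the groups cleanly: material is wood.
{size=4, material=metal, weight=1, count=10}: material is metal — fails this test, so Negative. {size=5, material=plastic, weight=7, count=8}: material is plastic — fails this test, so Negative. {size=5, material=wood, weight=19, count=6}: material is wood — passes, so Positive.

Negative, Negative, Positive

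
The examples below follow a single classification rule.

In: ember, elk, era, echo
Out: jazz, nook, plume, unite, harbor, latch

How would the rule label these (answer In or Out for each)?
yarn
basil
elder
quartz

Out, Out, In, Out

A rule that fits every label: starts with 'e' — true of each 'In' example, false of each 'Out' one.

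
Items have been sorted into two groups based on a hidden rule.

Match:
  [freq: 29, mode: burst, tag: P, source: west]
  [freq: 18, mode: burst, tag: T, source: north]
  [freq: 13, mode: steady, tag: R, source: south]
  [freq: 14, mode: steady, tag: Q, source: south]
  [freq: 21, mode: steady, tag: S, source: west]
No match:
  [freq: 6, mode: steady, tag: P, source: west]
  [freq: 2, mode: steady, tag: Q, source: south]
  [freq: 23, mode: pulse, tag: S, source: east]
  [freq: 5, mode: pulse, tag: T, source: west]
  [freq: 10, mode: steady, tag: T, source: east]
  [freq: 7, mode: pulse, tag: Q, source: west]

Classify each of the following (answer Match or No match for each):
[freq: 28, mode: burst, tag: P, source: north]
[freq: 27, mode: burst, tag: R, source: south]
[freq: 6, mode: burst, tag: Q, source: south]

Match, Match, No match

A rule that fits every label: freq ≥ 13 AND freq ≠ 23 — true of each 'Match' example, false of each 'No match' one.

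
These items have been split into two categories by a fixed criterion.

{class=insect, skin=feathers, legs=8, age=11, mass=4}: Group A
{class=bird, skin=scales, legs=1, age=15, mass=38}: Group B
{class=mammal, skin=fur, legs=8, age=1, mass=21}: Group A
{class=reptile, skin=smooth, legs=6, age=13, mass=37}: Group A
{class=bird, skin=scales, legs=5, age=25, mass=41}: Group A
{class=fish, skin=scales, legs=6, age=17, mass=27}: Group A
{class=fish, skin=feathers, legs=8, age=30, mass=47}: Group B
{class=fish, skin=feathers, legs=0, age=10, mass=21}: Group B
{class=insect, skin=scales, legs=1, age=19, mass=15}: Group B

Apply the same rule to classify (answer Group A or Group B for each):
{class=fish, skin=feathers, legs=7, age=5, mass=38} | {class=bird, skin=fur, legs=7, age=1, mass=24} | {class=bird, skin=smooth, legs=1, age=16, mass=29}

Group A, Group A, Group B

The classifier is using: age ≤ 25 AND legs ≥ 5.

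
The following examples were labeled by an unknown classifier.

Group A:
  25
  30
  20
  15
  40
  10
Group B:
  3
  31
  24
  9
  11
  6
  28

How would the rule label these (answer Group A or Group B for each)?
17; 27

The pattern is that an item is 'Group A' exactly when: multiple of 5.
17 — 17 = 5·3 + 2, hence Group B.
27 — 27 = 5·5 + 2, hence Group B.

Group B, Group B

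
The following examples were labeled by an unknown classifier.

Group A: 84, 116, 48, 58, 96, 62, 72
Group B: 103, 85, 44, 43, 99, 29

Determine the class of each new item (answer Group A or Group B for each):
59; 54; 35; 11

The classifier is using: even AND at least 48.
59: 59 is odd, 59 ≥ 48, does not satisfy this → Group B. 54: 54 is even, 54 ≥ 48, matches → Group A. 35: 35 is odd, 35 < 48, does not satisfy this → Group B. 11: 11 is odd, 11 < 48, does not satisfy this → Group B.

Group B, Group A, Group B, Group B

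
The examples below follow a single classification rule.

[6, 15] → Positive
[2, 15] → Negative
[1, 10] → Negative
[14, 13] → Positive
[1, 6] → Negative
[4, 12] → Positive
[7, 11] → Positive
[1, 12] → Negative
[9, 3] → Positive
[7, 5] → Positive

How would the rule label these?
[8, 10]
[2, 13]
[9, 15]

Positive, Negative, Positive

Rule: first ≥ 3. This holds for each 'Positive' example and fails for each 'Negative' one.
[8, 10]: first 8 — passes, so Positive. [2, 13]: first 2 — does not pass, so Negative. [9, 15]: first 9 — passes, so Positive.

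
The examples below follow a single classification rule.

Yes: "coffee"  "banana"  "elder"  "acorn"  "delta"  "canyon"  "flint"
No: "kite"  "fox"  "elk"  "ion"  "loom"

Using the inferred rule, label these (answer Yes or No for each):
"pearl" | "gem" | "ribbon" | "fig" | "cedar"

Yes, No, Yes, No, Yes

A rule that fits every label: length ≥ 5 — true of each 'Yes' example, false of each 'No' one.
"pearl": length 5, fits → Yes.
"gem": length 3, does not pass → No.
"ribbon": length 6, fits → Yes.
"fig": length 3, does not pass → No.
"cedar": length 5, fits → Yes.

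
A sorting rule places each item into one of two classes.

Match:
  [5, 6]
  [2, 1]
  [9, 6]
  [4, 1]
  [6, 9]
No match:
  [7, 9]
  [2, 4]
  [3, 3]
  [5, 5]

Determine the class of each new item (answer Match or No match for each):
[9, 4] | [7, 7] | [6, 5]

Match, No match, Match

One predicate separates the groups cleanly: sum is odd.
[9, 4] → 9+4 = 13 → Match.
[7, 7] → 7+7 = 14 → No match.
[6, 5] → 6+5 = 11 → Match.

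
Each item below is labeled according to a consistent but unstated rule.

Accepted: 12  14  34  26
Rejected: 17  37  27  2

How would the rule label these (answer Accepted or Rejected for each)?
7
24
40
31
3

A rule that fits every label: even AND at least 12 — true of each 'Accepted' example, false of each 'Rejected' one.
7: Rejected (7 is odd, 7 < 12). 24: Accepted (24 is even, 24 ≥ 12). 40: Accepted (40 is even, 40 ≥ 12). 31: Rejected (31 is odd, 31 ≥ 12). 3: Rejected (3 is odd, 3 < 12).

Rejected, Accepted, Accepted, Rejected, Rejected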